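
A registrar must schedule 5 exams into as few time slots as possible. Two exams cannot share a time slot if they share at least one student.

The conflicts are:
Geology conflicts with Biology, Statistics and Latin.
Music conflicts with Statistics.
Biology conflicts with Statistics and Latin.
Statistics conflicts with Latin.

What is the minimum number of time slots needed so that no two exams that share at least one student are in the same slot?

4

Geology, Biology, Statistics, Latin are mutually in conflict, so at least 4 time slots are needed.
A valid assignment using 4 time slots: Geology=2, Music=2, Biology=3, Statistics=1, Latin=4. Every pair that conflicts lands in different time slots.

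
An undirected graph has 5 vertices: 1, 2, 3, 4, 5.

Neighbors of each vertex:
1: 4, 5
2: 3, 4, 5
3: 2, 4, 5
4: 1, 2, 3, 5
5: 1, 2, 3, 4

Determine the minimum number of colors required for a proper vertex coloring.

4

2, 3, 4, 5 form a clique, so at least 4 colors are needed.
A valid assignment using 4 colors: 1=green, 2=green, 3=yellow, 4=red, 5=blue. Every edge joins two different colors.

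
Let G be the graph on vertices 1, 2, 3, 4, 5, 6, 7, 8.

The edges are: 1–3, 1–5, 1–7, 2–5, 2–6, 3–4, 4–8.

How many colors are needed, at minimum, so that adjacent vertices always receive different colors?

2

1 and 3 are adjacent, so at least 2 colors are needed.
2 colors suffice: color a → {1, 2, 4}; color b → {3, 5, 6, 7, 8}. Every edge joins two different colors.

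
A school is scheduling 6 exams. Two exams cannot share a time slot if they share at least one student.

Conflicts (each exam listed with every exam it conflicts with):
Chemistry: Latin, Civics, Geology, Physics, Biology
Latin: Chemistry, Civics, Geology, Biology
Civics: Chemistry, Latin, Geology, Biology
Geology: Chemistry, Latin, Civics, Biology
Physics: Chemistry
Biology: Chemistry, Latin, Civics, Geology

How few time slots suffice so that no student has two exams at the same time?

5

Chemistry, Latin, Civics, Geology, Biology pairwise conflict, so at least 5 time slots are needed.
5 time slots suffice: time slot 1 → {Chemistry}; time slot 2 → {Civics, Physics}; time slot 3 → {Geology}; time slot 4 → {Latin}; time slot 5 → {Biology}. Each listed conflict is separated.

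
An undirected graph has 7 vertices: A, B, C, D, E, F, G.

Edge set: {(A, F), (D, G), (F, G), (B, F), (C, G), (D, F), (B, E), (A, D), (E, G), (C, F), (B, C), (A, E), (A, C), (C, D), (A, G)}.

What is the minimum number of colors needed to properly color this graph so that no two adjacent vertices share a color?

A, C, D, F, G are pairwise adjacent (a clique of size 5), so at least 5 colors are needed.
5 colors suffice: color red → {A, B}; color blue → {G}; color green → {E, F}; color yellow → {C}; color purple → {D}. No two adjacent vertices share a color.

5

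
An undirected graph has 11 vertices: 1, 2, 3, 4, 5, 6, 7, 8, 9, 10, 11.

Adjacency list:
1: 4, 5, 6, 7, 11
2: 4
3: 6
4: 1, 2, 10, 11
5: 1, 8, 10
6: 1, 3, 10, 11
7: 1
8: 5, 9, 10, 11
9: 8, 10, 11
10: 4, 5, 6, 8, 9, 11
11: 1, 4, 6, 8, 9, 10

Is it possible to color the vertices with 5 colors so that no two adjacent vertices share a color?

Yes

The chromatic number is 4. 8, 9, 10, 11 are mutually adjacent (a clique of size 4), so at least 4 colors are needed.
4 colors suffice: 1=a, 2=a, 3=a, 4=c, 5=b, 6=c, 7=b, 8=c, 9=d, 10=a, 11=b.
Since 5 ≥ 4, a proper 5-coloring certainly exists.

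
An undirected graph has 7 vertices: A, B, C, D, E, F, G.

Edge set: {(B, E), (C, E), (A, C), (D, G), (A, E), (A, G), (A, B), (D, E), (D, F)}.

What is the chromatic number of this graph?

3

A, B, E form a triangle, so at least 3 colors are needed.
3 colors suffice: A=2, B=3, C=3, D=2, E=1, F=1, G=1. No two adjacent vertices share a color.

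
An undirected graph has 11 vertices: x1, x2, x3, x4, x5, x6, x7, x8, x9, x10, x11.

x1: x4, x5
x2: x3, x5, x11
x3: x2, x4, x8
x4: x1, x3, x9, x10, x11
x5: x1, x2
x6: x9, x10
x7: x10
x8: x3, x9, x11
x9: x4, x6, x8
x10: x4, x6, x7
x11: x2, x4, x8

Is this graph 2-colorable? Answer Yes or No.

The cycle x2-x3-x4-x1-x5-x2 has odd length 5, so it cannot be 2-colored; at least 3 colors are needed.
So 2 colors are not enough.

No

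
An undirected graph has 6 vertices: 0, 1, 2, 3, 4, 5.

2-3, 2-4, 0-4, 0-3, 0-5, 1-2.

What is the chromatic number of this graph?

0 and 4 are adjacent, so at least 2 colors are needed.
One proper 2-coloring: 0=a, 1=b, 2=a, 3=b, 4=b, 5=b. No two adjacent vertices share a color.

2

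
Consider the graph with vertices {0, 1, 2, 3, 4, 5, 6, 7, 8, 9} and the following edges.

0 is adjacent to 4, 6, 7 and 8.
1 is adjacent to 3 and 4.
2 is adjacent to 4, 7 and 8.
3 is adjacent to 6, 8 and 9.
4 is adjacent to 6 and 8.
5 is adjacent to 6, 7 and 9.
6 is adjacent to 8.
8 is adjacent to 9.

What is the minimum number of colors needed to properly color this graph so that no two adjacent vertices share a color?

0, 4, 6, 8 are mutually adjacent (a clique of size 4), so at least 4 colors are needed.
4 colors suffice: color a → {1, 5, 8}; color b → {3, 4, 7}; color c → {2, 6, 9}; color d → {0}. No two adjacent vertices share a color.

4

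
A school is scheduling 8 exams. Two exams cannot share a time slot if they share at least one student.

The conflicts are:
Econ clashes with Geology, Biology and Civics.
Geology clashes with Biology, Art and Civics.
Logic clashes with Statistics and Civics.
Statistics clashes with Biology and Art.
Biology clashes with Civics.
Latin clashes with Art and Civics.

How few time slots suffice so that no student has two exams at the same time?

Econ, Geology, Biology, Civics pairwise conflict, so at least 4 time slots are needed.
A valid assignment using 4 time slots: Econ=4, Geology=3, Logic=2, Statistics=3, Biology=2, Latin=2, Art=1, Civics=1. No two conflicting exams share a time slot.

4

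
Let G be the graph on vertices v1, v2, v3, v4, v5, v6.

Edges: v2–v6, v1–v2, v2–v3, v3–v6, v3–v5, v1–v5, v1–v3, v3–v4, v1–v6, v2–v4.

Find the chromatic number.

4

v1, v2, v3, v6 are mutually adjacent (a clique of size 4), so at least 4 colors are needed.
A valid assignment using 4 colors: v1=2, v2=3, v3=1, v4=2, v5=3, v6=4. Each edge has distinct colors on its endpoints.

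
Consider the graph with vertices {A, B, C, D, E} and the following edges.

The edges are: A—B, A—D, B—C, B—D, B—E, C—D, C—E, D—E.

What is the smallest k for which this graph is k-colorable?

B, C, D, E are mutually adjacent (a clique of size 4), so at least 4 colors are needed.
A valid assignment using 4 colors: A=3, B=1, C=3, D=2, E=4. No two adjacent vertices share a color.

4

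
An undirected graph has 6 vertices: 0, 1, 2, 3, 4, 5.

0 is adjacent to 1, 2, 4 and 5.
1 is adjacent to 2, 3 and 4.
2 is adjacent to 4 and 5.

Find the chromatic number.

0, 1, 2, 4 form a clique, so at least 4 colors are needed.
A valid assignment using 4 colors: 0=green, 1=red, 2=blue, 3=blue, 4=yellow, 5=red. No two adjacent vertices share a color.

4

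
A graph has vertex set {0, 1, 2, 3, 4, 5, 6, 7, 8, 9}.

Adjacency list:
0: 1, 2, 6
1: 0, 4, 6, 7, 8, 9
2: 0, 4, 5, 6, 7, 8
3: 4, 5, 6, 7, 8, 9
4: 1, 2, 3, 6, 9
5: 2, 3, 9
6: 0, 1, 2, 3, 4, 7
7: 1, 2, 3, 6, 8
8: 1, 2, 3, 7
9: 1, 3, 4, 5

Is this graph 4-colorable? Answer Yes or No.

The chromatic number is 3. 3, 4, 6 form a triangle, so at least 3 colors are needed.
3 colors suffice: color a → {1, 2, 3}; color b → {6, 8, 9}; color c → {0, 4, 5, 7}.
Since 4 ≥ 3, a proper 4-coloring certainly exists.

Yes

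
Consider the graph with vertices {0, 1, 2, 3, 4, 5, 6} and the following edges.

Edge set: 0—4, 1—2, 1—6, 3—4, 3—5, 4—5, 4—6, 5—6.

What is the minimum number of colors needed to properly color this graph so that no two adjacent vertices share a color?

4, 5, 6 are mutually adjacent, so at least 3 colors are needed.
One proper 3-coloring: 0=blue, 1=red, 2=blue, 3=blue, 4=red, 5=green, 6=blue. Each edge has distinct colors on its endpoints.

3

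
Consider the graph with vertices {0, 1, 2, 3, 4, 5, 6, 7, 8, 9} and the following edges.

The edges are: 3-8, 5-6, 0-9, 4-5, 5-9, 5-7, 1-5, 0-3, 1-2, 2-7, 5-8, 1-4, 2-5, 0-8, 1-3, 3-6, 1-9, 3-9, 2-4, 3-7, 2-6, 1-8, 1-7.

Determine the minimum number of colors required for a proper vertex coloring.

4

1, 2, 5, 7 form a clique, so at least 4 colors are needed.
4 colors suffice: color a → {3, 5}; color b → {0, 1, 6}; color c → {2, 8, 9}; color d → {4, 7}. Each edge has distinct colors on its endpoints.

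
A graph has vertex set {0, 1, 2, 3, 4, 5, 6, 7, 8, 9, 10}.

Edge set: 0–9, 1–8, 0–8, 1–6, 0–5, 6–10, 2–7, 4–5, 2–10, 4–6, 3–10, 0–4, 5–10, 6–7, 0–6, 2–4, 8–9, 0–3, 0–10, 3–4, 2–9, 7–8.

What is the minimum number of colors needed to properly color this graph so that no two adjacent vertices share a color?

0, 4, 5 are mutually adjacent, so at least 3 colors are needed.
3 colors suffice: color red → {0, 1, 2}; color blue → {4, 7, 9, 10}; color green → {3, 5, 6, 8}. Every edge joins two different colors.

3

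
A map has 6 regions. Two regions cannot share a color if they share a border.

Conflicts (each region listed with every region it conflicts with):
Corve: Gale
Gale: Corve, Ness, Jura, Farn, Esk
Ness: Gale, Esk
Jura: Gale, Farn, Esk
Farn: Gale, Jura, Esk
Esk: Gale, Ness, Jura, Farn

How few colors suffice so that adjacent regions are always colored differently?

Gale, Jura, Farn, Esk all conflict with each other, so at least 4 colors are needed.
One proper 4-coloring: Corve=2, Gale=1, Ness=3, Jura=3, Farn=4, Esk=2. No two conflicting regions share a color.

4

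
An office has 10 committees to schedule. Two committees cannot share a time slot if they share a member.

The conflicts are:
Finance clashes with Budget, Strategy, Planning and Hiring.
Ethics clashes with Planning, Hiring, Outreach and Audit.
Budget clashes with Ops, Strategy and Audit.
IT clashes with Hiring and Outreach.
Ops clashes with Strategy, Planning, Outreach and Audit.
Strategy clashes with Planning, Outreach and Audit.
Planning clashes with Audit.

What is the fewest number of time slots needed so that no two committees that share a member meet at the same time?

Ops, Strategy, Planning, Audit all conflict with each other, so at least 4 time slots are needed.
4 time slots suffice: time slot 1 → {Ethics, IT, Strategy}; time slot 2 → {Finance, Outreach, Audit}; time slot 3 → {Budget, Planning, Hiring}; time slot 4 → {Ops}. No two conflicting committees share a time slot.

4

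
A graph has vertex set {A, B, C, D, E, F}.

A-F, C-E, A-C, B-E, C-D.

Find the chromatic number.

A and F are adjacent, so at least 2 colors are needed.
2 colors suffice: color 1 → {B, C, F}; color 2 → {A, D, E}. Every edge joins two different colors.

2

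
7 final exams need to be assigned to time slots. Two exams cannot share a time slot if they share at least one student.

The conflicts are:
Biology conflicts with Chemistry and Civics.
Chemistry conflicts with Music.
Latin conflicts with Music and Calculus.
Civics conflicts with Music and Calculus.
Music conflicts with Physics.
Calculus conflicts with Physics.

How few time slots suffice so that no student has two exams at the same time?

Civics and Music conflict, so at least 2 time slots are needed.
2 time slots suffice: time slot 1 → {Biology, Music, Calculus}; time slot 2 → {Chemistry, Latin, Civics, Physics}. Every pair that conflicts lands in different time slots.

2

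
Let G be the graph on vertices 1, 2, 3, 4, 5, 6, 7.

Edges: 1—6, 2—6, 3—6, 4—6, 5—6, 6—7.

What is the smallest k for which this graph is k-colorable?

2

2 and 6 are adjacent, so at least 2 colors are needed.
One proper 2-coloring: 1=blue, 2=blue, 3=blue, 4=blue, 5=blue, 6=red, 7=blue. Each edge has distinct colors on its endpoints.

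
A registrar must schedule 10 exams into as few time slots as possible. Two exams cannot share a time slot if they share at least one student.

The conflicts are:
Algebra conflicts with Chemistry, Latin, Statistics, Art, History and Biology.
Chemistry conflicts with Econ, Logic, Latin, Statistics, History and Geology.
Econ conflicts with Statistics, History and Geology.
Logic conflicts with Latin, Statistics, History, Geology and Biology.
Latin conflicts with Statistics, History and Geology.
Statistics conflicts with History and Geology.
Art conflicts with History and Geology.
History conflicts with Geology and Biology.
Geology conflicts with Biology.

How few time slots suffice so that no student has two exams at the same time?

6

Chemistry, Logic, Latin, Statistics, History, Geology pairwise conflict, so at least 6 time slots are needed.
Using 6 time slots: Algebra=2, Chemistry=3, Econ=5, Logic=5, Latin=6, Statistics=4, Art=3, History=1, Geology=2, Biology=3. Each listed conflict is separated.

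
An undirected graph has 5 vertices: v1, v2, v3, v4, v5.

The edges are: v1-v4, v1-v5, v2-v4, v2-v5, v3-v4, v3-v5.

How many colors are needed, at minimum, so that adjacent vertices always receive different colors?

2

v3 and v4 are adjacent, so at least 2 colors are needed.
A valid assignment using 2 colors: v1=2, v2=2, v3=2, v4=1, v5=1. No two adjacent vertices share a color.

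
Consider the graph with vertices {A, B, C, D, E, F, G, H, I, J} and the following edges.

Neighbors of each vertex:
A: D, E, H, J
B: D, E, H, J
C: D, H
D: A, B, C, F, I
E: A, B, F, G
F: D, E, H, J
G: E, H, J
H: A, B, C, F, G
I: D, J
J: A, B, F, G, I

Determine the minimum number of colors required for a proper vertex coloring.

I and J are adjacent, so at least 2 colors are needed.
One proper 2-coloring: A=2, B=2, C=2, D=1, E=1, F=2, G=2, H=1, I=2, J=1. No two adjacent vertices share a color.

2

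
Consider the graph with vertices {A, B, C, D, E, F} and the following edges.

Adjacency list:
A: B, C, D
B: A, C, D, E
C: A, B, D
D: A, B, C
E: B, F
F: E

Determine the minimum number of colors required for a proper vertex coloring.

A, B, C, D are pairwise adjacent (a clique of size 4), so at least 4 colors are needed.
4 colors suffice: A=2, B=1, C=4, D=3, E=2, F=1. Each edge has distinct colors on its endpoints.

4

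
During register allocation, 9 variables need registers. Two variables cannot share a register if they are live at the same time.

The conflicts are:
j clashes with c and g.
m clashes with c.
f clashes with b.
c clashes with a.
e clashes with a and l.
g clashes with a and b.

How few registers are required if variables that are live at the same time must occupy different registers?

2

e and l conflict, so at least 2 registers are needed.
A valid assignment using 2 registers: j=1, m=1, f=2, c=2, e=2, g=2, a=1, b=1, l=1. No two conflicting variables share a register.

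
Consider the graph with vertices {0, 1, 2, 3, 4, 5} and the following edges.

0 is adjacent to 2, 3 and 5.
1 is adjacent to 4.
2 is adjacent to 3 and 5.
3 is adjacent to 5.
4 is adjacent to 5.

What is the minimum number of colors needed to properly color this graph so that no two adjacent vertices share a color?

4

0, 2, 3, 5 are pairwise adjacent (a clique of size 4), so at least 4 colors are needed.
4 colors suffice: 0=b, 1=a, 2=c, 3=d, 4=b, 5=a. Each edge has distinct colors on its endpoints.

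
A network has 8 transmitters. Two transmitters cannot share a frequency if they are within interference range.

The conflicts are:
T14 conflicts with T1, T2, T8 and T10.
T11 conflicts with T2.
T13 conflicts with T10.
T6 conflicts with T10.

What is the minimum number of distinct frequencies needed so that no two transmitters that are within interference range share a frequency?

2

T14 and T8 conflict, so at least 2 frequencies are needed.
2 frequencies suffice: frequency 1 → {T14, T11, T13, T6}; frequency 2 → {T1, T2, T8, T10}. Each listed conflict is separated.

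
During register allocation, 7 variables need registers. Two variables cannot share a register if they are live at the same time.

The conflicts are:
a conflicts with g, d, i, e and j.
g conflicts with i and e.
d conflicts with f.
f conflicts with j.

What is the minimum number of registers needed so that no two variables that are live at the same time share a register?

3

a, g, e are mutually in conflict, so at least 3 registers are needed.
Using 3 registers: a=1, g=2, d=2, i=3, f=1, e=3, j=2. Every pair that conflicts lands in different registers.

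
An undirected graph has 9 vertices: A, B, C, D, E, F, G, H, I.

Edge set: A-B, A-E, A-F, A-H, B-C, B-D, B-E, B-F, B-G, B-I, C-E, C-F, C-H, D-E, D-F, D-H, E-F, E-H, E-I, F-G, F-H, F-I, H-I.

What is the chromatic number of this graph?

D, E, F, H are pairwise adjacent (a clique of size 4), so at least 4 colors are needed.
4 colors suffice: color 1 → {F}; color 2 → {B, H}; color 3 → {E, G}; color 4 → {A, C, D, I}. Every edge joins two different colors.

4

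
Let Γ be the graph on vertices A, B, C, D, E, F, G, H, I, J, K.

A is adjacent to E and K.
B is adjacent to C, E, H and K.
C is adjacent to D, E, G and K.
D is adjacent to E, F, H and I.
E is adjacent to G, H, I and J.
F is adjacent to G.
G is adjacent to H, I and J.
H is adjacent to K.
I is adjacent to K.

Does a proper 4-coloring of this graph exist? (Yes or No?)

The chromatic number is 3. B, C, E form a triangle, so at least 3 colors are needed.
3 colors suffice: color 1 → {E, F, K}; color 2 → {A, B, D, G}; color 3 → {C, H, I, J}.
Since 4 ≥ 3, a proper 4-coloring certainly exists.

Yes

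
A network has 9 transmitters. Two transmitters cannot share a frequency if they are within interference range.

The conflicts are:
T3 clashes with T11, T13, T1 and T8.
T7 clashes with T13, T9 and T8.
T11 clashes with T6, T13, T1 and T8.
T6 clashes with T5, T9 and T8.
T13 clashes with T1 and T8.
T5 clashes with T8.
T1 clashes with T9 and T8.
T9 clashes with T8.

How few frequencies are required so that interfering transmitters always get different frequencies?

5

T3, T11, T13, T1, T8 all conflict with each other, so at least 5 frequencies are needed.
Using 5 frequencies: T3=5, T7=2, T11=4, T6=2, T13=3, T5=3, T1=2, T9=3, T8=1. No two conflicting transmitters share a frequency.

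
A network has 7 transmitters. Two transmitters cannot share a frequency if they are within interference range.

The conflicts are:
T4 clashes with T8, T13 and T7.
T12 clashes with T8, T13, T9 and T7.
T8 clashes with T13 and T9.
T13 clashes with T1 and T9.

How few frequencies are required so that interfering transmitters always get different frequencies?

4

T12, T8, T13, T9 are mutually in conflict, so at least 4 frequencies are needed.
4 frequencies suffice: frequency 1 → {T13, T7}; frequency 2 → {T8, T1}; frequency 3 → {T4, T12}; frequency 4 → {T9}. Every pair that conflicts lands in different frequencies.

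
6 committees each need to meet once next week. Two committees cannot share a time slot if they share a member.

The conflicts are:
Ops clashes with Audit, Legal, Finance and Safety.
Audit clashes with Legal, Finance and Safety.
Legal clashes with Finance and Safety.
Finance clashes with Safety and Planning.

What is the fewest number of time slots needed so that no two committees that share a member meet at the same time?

Ops, Audit, Legal, Finance, Safety all conflict with each other, so at least 5 time slots are needed.
Using 5 time slots: Ops=2, Audit=5, Legal=3, Finance=1, Safety=4, Planning=2. Each listed conflict is separated.

5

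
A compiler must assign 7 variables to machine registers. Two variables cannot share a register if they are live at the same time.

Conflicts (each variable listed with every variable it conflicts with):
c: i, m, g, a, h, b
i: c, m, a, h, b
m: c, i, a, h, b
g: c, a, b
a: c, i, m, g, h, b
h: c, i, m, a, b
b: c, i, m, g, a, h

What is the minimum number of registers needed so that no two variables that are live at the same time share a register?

c, i, m, a, h, b all conflict with each other, so at least 6 registers are needed.
A valid assignment using 6 registers: c=1, i=6, m=5, g=4, a=2, h=4, b=3. No two conflicting variables share a register.

6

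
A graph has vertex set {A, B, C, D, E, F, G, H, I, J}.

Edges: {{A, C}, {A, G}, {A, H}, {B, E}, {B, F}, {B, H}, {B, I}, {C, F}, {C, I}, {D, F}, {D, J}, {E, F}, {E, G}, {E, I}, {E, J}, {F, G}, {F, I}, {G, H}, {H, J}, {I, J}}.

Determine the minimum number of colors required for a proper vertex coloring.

4

B, E, F, I are pairwise adjacent (a clique of size 4), so at least 4 colors are needed.
4 colors suffice: color red → {A, F, J}; color blue → {C, D, E, H}; color green → {G, I}; color yellow → {B}. Every edge joins two different colors.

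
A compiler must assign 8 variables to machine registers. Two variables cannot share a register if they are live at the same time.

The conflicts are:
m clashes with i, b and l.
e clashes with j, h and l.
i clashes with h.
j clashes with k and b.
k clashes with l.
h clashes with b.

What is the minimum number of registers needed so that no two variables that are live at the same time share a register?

The cycle h-i-m-l-e-h has odd length 5, so it cannot be 2-colored; at least 3 registers are needed.
3 registers suffice: register 1 → {m, j, h}; register 2 → {i, b, l}; register 3 → {e, k}. Every pair that conflicts lands in different registers.

3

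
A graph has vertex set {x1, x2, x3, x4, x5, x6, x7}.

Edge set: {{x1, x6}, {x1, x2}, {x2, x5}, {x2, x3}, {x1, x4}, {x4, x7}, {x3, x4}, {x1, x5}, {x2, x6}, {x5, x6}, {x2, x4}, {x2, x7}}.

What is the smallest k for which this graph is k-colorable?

4

x1, x2, x5, x6 are mutually adjacent (a clique of size 4), so at least 4 colors are needed.
4 colors suffice: color 1 → {x2}; color 2 → {x4, x5}; color 3 → {x1, x3, x7}; color 4 → {x6}. Every edge joins two different colors.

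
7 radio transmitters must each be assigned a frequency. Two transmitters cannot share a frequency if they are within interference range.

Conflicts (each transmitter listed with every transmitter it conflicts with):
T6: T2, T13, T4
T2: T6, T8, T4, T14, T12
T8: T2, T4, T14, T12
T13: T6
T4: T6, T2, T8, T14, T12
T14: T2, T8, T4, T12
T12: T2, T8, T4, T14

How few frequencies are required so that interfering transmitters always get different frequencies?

5

T2, T8, T4, T14, T12 all conflict with each other, so at least 5 frequencies are needed.
Using 5 frequencies: T6=3, T2=2, T8=5, T13=1, T4=1, T14=3, T12=4. Every pair that conflicts lands in different frequencies.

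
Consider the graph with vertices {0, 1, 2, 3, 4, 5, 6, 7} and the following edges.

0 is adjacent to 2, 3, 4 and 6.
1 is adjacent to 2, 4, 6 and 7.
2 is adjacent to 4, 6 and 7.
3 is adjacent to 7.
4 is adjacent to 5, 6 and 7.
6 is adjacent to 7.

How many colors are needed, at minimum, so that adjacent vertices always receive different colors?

5

1, 2, 4, 6, 7 are mutually adjacent (a clique of size 5), so at least 5 colors are needed.
5 colors suffice: color a → {3, 4}; color b → {2, 5}; color c → {6}; color d → {0, 7}; color e → {1}. Every edge joins two different colors.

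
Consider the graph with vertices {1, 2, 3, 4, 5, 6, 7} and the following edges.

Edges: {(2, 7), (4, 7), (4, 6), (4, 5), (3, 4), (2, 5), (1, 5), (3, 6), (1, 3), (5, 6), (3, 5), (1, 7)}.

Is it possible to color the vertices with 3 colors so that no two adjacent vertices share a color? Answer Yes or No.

No

3, 4, 5, 6 form a clique, so at least 4 colors are needed.
So 3 colors are not enough.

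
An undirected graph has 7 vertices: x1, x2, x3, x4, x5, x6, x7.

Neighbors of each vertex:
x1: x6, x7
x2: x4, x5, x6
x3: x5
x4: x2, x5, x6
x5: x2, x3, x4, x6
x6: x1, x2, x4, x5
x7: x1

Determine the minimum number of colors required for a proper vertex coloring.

x2, x4, x5, x6 form a clique, so at least 4 colors are needed.
4 colors suffice: color 1 → {x3, x6, x7}; color 2 → {x1, x5}; color 3 → {x2}; color 4 → {x4}. Each edge has distinct colors on its endpoints.

4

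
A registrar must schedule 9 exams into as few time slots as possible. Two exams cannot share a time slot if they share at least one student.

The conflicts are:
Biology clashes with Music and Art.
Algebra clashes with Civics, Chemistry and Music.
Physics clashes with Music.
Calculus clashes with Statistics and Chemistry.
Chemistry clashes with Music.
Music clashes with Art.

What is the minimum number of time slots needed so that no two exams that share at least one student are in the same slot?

Algebra, Chemistry, Music all conflict with each other, so at least 3 time slots are needed.
A valid assignment using 3 time slots: Biology=2, Algebra=3, Physics=2, Civics=1, Calculus=1, Statistics=2, Chemistry=2, Music=1, Art=3. Each listed conflict is separated.

3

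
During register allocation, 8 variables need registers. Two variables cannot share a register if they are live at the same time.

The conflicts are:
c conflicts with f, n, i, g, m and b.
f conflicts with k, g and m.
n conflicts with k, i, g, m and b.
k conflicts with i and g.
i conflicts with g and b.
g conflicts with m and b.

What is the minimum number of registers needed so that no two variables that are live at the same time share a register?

c, n, i, g, b are mutually in conflict, so at least 5 registers are needed.
5 registers suffice: c=3, f=2, n=2, k=3, i=4, g=1, m=4, b=5. No two conflicting variables share a register.

5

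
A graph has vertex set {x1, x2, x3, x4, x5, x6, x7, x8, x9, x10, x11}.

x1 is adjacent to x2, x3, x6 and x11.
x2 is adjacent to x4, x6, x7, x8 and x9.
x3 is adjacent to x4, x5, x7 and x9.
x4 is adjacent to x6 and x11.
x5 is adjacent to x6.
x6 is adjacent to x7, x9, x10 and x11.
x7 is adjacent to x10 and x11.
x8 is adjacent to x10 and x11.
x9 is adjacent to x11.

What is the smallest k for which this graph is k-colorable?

x2, x6, x7 are mutually adjacent, so at least 3 colors are needed.
3 colors suffice: color 1 → {x3, x6, x8}; color 2 → {x2, x5, x10, x11}; color 3 → {x1, x4, x7, x9}. No two adjacent vertices share a color.

3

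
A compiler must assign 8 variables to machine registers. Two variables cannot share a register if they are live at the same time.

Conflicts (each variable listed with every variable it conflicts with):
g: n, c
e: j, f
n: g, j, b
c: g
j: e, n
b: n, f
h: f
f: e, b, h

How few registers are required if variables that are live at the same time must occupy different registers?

The cycle b-f-e-j-n-b has odd length 5, so it cannot be 2-colored; at least 3 registers are needed.
3 registers suffice: g=2, e=2, n=1, c=1, j=3, b=2, h=2, f=1. No two conflicting variables share a register.

3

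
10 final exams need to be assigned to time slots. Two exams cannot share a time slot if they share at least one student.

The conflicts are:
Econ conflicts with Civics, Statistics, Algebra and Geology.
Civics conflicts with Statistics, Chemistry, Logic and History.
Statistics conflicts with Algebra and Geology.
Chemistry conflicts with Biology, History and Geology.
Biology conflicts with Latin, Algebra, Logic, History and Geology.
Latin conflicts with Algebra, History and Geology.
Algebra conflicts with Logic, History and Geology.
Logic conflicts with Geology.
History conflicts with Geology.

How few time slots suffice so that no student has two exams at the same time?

Biology, Latin, Algebra, History, Geology all conflict with each other, so at least 5 time slots are needed.
5 time slots suffice: time slot 1 → {Civics, Geology}; time slot 2 → {Chemistry, Algebra}; time slot 3 → {Statistics, Biology}; time slot 4 → {Econ, Logic, History}; time slot 5 → {Latin}. Each listed conflict is separated.

5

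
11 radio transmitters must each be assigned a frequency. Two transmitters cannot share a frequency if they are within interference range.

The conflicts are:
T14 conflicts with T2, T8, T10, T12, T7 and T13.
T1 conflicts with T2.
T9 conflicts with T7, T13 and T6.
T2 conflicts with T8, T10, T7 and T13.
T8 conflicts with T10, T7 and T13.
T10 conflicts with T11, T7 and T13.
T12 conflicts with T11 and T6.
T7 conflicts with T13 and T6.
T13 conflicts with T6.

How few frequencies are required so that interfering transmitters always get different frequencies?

T14, T2, T8, T10, T7, T13 all conflict with each other, so at least 6 frequencies are needed.
6 frequencies suffice: frequency 1 → {T1, T12, T7}; frequency 2 → {T11, T13}; frequency 3 → {T2, T6}; frequency 4 → {T14, T9}; frequency 5 → {T10}; frequency 6 → {T8}. Every pair that conflicts lands in different frequencies.

6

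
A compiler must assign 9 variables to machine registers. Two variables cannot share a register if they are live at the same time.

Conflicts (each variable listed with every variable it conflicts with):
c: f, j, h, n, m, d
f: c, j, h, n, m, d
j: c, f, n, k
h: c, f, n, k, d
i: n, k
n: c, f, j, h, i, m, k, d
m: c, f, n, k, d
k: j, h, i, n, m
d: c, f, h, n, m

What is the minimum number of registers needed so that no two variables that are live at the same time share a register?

c, f, h, n, d are mutually in conflict, so at least 5 registers are needed.
5 registers suffice: register 1 → {n}; register 2 → {c, k}; register 3 → {f, i}; register 4 → {j, h, m}; register 5 → {d}. No two conflicting variables share a register.

5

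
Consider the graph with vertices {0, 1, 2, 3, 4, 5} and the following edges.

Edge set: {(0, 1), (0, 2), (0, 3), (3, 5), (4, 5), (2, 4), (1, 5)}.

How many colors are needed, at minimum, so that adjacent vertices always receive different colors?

3

The cycle 4-5-1-0-2-4 has odd length 5, so it cannot be 2-colored; at least 3 colors are needed.
A valid assignment using 3 colors: 0=a, 1=b, 2=c, 3=b, 4=b, 5=a. Every edge joins two different colors.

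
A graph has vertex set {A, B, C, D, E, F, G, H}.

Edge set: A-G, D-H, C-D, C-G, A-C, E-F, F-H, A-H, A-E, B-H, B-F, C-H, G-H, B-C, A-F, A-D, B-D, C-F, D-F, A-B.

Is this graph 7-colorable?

Yes

The chromatic number is 6. A, B, C, D, F, H are pairwise adjacent (a clique of size 6), so at least 6 colors are needed.
6 colors suffice: color 1 → {A}; color 2 → {E, H}; color 3 → {F, G}; color 4 → {C}; color 5 → {D}; color 6 → {B}.
Since 7 ≥ 6, a proper 7-coloring certainly exists.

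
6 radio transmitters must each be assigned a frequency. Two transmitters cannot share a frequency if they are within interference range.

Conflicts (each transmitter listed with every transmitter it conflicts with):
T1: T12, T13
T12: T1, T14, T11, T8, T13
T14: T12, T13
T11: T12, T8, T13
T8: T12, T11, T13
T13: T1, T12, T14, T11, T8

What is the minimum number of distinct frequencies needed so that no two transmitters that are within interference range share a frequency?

T12, T11, T8, T13 pairwise conflict, so at least 4 frequencies are needed.
4 frequencies suffice: frequency 1 → {T13}; frequency 2 → {T12}; frequency 3 → {T1, T14, T11}; frequency 4 → {T8}. Every pair that conflicts lands in different frequencies.

4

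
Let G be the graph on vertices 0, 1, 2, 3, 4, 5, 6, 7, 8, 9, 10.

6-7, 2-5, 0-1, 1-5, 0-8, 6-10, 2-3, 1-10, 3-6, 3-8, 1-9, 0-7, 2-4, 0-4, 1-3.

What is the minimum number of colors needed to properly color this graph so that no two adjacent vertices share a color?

3

The cycle 0-4-2-3-8-0 has odd length 5, so it cannot be 2-colored; at least 3 colors are needed.
One proper 3-coloring: 0=blue, 1=red, 2=red, 3=blue, 4=green, 5=blue, 6=red, 7=green, 8=red, 9=blue, 10=blue. Each edge has distinct colors on its endpoints.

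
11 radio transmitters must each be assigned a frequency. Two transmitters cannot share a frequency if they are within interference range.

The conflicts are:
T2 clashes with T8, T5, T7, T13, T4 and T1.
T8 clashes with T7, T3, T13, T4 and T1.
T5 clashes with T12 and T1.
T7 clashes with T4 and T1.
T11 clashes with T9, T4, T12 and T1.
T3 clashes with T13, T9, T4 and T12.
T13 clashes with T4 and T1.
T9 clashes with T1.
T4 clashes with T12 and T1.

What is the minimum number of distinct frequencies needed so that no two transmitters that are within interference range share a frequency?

T2, T8, T7, T4, T1 pairwise conflict, so at least 5 frequencies are needed.
A valid assignment using 5 frequencies: T2=3, T8=4, T5=2, T7=5, T11=3, T3=1, T13=5, T9=2, T4=2, T12=4, T1=1. Each listed conflict is separated.

5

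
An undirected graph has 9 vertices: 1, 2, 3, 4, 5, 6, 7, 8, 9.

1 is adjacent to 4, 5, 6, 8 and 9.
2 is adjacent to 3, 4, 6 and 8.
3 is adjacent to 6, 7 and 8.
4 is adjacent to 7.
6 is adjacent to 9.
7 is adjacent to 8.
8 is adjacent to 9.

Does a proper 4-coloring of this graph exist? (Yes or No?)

The chromatic number is 3. 3, 7, 8 are pairwise adjacent, so at least 3 colors are needed.
3 colors suffice: color a → {1, 3}; color b → {4, 5, 6, 8}; color c → {2, 7, 9}.
Since 4 ≥ 3, a proper 4-coloring certainly exists.

Yes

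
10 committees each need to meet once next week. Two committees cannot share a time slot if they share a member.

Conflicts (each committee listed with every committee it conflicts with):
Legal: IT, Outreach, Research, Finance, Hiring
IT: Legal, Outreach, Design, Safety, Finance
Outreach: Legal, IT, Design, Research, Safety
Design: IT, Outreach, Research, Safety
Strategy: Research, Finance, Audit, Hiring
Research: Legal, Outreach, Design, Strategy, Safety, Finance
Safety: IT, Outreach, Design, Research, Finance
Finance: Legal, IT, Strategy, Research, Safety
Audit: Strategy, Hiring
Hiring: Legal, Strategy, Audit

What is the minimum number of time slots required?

Outreach, Design, Research, Safety are mutually in conflict, so at least 4 time slots are needed.
4 time slots suffice: time slot 1 → {IT, Research, Hiring}; time slot 2 → {Outreach, Finance, Audit}; time slot 3 → {Legal, Strategy, Safety}; time slot 4 → {Design}. Each listed conflict is separated.

4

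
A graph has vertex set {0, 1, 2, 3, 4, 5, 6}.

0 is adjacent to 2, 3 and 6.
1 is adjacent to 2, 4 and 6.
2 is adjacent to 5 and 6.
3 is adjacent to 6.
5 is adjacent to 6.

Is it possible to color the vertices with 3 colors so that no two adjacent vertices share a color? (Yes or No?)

Yes

The chromatic number is 3. 0, 3, 6 form a triangle, so at least 3 colors are needed.
3 colors suffice: color red → {4, 6}; color blue → {2, 3}; color green → {0, 1, 5}.
That is already a proper 3-coloring.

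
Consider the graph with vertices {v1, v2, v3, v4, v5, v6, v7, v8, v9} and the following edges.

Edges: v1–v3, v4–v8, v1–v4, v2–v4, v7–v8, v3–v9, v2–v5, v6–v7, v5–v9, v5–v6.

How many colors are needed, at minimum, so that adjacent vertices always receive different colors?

2

v1 and v3 are adjacent, so at least 2 colors are needed.
A valid assignment using 2 colors: v1=2, v2=2, v3=1, v4=1, v5=1, v6=2, v7=1, v8=2, v9=2. Every edge joins two different colors.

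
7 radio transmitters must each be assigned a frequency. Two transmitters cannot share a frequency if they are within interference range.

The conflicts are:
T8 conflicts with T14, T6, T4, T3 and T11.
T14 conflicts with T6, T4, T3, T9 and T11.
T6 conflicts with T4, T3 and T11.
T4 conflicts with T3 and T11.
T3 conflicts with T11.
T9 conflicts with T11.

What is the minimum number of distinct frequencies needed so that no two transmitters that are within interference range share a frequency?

T8, T14, T6, T4, T3, T11 pairwise conflict, so at least 6 frequencies are needed.
6 frequencies suffice: frequency 1 → {T11}; frequency 2 → {T14}; frequency 3 → {T4, T9}; frequency 4 → {T3}; frequency 5 → {T8}; frequency 6 → {T6}. No two conflicting transmitters share a frequency.

6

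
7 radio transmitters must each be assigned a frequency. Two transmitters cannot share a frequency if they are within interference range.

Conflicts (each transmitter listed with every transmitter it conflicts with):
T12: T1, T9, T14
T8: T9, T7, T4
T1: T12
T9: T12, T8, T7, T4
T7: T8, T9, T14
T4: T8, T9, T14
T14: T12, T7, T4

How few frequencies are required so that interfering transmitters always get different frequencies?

3

T8, T9, T7 are mutually in conflict, so at least 3 frequencies are needed.
3 frequencies suffice: frequency 1 → {T1, T9, T14}; frequency 2 → {T12, T7, T4}; frequency 3 → {T8}. No two conflicting transmitters share a frequency.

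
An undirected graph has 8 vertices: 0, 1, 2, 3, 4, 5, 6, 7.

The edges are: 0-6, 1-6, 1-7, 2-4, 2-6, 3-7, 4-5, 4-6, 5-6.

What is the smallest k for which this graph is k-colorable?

3

2, 4, 6 form a triangle, so at least 3 colors are needed.
3 colors suffice: color red → {6, 7}; color blue → {0, 1, 3, 4}; color green → {2, 5}. No two adjacent vertices share a color.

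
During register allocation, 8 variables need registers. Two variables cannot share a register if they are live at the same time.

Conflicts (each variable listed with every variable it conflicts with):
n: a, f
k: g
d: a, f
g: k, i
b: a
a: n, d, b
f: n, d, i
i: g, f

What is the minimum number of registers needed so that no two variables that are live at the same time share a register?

2

k and g conflict, so at least 2 registers are needed.
2 registers suffice: register 1 → {g, a, f}; register 2 → {n, k, d, b, i}. Every pair that conflicts lands in different registers.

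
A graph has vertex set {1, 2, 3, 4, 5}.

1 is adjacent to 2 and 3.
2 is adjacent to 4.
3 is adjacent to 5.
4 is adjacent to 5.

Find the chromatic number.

The cycle 4-2-1-3-5-4 has odd length 5, so it cannot be 2-colored; at least 3 colors are needed.
A valid assignment using 3 colors: 1=red, 2=blue, 3=blue, 4=green, 5=red. No two adjacent vertices share a color.

3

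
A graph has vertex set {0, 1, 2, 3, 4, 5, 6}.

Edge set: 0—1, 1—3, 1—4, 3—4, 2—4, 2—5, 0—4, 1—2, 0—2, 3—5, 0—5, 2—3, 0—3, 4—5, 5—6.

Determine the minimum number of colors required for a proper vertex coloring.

0, 1, 2, 3, 4 form a clique, so at least 5 colors are needed.
5 colors suffice: color a → {4, 6}; color b → {2}; color c → {3}; color d → {1, 5}; color e → {0}. Every edge joins two different colors.

5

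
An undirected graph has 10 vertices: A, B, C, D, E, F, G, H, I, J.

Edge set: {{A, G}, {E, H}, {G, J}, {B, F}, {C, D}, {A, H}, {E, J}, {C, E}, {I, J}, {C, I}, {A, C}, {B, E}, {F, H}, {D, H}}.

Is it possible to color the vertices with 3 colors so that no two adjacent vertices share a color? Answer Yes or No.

The chromatic number is 3. The cycle A-H-E-J-G-A has odd length 5, so it cannot be 2-colored; at least 3 colors are needed.
3 colors suffice: A=1, B=2, C=2, D=1, E=1, F=1, G=3, H=2, I=1, J=2.
That is already a proper 3-coloring.

Yes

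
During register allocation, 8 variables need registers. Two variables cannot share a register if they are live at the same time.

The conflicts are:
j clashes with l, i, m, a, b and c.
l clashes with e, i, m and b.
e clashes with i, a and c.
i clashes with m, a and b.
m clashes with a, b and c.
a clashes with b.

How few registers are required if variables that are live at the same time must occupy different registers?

5

j, i, m, a, b are mutually in conflict, so at least 5 registers are needed.
5 registers suffice: register 1 → {j, e}; register 2 → {i, c}; register 3 → {m}; register 4 → {l, a}; register 5 → {b}. No two conflicting variables share a register.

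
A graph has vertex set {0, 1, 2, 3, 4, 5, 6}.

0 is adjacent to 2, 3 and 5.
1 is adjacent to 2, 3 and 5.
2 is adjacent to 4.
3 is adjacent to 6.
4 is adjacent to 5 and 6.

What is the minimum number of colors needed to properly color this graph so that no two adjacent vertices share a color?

The cycle 3-1-5-4-6-3 has odd length 5, so it cannot be 2-colored; at least 3 colors are needed.
3 colors suffice: color red → {2, 3, 5}; color blue → {0, 1, 4}; color green → {6}. Each edge has distinct colors on its endpoints.

3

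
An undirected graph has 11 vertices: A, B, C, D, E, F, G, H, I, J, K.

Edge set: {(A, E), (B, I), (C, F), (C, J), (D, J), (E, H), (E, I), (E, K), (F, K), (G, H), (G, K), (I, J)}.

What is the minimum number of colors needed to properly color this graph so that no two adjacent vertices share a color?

2

F and K are adjacent, so at least 2 colors are needed.
2 colors suffice: color 1 → {B, E, F, G, J}; color 2 → {A, C, D, H, I, K}. Every edge joins two different colors.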